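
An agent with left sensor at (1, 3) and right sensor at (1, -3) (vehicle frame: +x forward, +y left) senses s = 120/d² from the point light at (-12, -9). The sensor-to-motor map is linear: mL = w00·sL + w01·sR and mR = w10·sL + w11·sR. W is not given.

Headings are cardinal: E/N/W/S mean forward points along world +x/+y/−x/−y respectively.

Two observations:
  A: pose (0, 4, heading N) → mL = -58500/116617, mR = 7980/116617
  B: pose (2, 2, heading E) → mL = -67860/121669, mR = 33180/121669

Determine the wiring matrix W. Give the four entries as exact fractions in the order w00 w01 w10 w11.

obs A: pose=(0,4,N) → sL=120/277, sR=120/421, mL=-58500/116617, mR=7980/116617
obs B: pose=(2,2,E) → sL=120/421, sR=120/289, mL=-67860/121669, mR=33180/121669
sensor matrix S = [[120/277, 120/421], [120/421, 120/289]]; det S = 1399507200/14188673773
solve [mL_A; mL_B] = S·[w00; w01] and [mR_A; mR_B] = S·[w10; w11]:
  w00 = -1/2, w01 = -1, w10 = -1/2, w11 = 1

-1/2 -1 -1/2 1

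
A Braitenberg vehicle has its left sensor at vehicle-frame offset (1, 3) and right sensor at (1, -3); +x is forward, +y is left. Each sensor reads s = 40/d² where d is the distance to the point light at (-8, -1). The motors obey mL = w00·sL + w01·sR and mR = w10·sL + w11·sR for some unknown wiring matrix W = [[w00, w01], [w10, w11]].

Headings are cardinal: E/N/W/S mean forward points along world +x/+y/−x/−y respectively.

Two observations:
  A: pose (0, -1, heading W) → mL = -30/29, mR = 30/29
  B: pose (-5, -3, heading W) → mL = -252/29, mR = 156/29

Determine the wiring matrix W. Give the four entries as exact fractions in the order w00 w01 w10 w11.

obs A: pose=(0,-1,W) → sL=20/29, sR=20/29, mL=-30/29, mR=30/29
obs B: pose=(-5,-3,W) → sL=40/29, sR=8, mL=-252/29, mR=156/29
sensor matrix S = [[20/29, 20/29], [40/29, 8]]; det S = 3840/841
solve [mL_A; mL_B] = S·[w00; w01] and [mR_A; mR_B] = S·[w10; w11]:
  w00 = -1/2, w01 = -1, w10 = 1, w11 = 1/2

-1/2 -1 1 1/2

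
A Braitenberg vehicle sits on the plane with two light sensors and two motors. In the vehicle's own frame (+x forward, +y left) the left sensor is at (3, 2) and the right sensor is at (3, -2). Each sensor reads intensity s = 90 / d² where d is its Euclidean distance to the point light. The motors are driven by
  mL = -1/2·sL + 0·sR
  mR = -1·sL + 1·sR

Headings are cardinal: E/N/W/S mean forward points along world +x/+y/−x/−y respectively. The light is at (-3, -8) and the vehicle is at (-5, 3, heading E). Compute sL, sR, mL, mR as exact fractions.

9/17 45/41 -9/34 396/697

left sensor world pos  = (-2, 5); dL² = 170
right sensor world pos = (-2, 1); dR² = 82
sL = 90/170 = 9/17
sR = 90/82 = 45/41
mL = -1/2·sL + 0·sR = -9/34
mR = -1·sL + 1·sR = 396/697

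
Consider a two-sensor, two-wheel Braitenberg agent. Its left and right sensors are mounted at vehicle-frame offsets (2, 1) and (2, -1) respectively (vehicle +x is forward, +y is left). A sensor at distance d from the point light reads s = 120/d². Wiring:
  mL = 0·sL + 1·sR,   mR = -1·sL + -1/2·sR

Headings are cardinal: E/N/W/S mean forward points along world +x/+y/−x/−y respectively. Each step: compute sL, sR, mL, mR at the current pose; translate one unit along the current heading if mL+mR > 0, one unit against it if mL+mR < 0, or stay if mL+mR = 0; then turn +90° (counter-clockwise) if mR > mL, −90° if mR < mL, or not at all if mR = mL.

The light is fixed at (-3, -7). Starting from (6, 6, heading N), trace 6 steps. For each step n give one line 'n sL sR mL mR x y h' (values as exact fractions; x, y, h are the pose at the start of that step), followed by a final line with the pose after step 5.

0 120/289 24/65 24/65 -11268/18785 6 6 N
1 12/29 60/121 60/121 -2322/3509 6 5 E
2 120/181 120/149 120/149 -28740/26969 5 5 S
3 2/3 15/29 15/29 -161/174 5 6 W
4 120/289 24/65 24/65 -11268/18785 6 6 N
5 12/29 60/121 60/121 -2322/3509 6 5 E
final 5 5 S

n=0: pose=(6,6,N); sL=120/289, sR=24/65; mL=24/65, mR=-11268/18785; mL+mR=-4332/18785 → advance -1; mR−mL=-18204/18785 → turn -1·90°
n=1: pose=(6,5,E); sL=12/29, sR=60/121; mL=60/121, mR=-2322/3509; mL+mR=-582/3509 → advance -1; mR−mL=-4062/3509 → turn -1·90°
n=2: pose=(5,5,S); sL=120/181, sR=120/149; mL=120/149, mR=-28740/26969; mL+mR=-7020/26969 → advance -1; mR−mL=-50460/26969 → turn -1·90°
n=3: pose=(5,6,W); sL=2/3, sR=15/29; mL=15/29, mR=-161/174; mL+mR=-71/174 → advance -1; mR−mL=-251/174 → turn -1·90°
n=4: pose=(6,6,N); sL=120/289, sR=24/65; mL=24/65, mR=-11268/18785; mL+mR=-4332/18785 → advance -1; mR−mL=-18204/18785 → turn -1·90°
n=5: pose=(6,5,E); sL=12/29, sR=60/121; mL=60/121, mR=-2322/3509; mL+mR=-582/3509 → advance -1; mR−mL=-4062/3509 → turn -1·90°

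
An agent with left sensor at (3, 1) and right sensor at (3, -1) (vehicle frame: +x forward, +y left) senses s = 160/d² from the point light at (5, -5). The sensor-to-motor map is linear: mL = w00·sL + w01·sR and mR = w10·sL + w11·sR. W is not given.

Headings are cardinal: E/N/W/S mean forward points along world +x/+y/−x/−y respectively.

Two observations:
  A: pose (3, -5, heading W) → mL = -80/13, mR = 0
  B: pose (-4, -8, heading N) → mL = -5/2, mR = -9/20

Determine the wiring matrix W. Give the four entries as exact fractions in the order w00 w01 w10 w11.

0 -1 1/2 -1/2

obs A: pose=(3,-5,W) → sL=80/13, sR=80/13, mL=-80/13, mR=0
obs B: pose=(-4,-8,N) → sL=8/5, sR=5/2, mL=-5/2, mR=-9/20
sensor matrix S = [[80/13, 80/13], [8/5, 5/2]]; det S = 72/13
solve [mL_A; mL_B] = S·[w00; w01] and [mR_A; mR_B] = S·[w10; w11]:
  w00 = 0, w01 = -1, w10 = 1/2, w11 = -1/2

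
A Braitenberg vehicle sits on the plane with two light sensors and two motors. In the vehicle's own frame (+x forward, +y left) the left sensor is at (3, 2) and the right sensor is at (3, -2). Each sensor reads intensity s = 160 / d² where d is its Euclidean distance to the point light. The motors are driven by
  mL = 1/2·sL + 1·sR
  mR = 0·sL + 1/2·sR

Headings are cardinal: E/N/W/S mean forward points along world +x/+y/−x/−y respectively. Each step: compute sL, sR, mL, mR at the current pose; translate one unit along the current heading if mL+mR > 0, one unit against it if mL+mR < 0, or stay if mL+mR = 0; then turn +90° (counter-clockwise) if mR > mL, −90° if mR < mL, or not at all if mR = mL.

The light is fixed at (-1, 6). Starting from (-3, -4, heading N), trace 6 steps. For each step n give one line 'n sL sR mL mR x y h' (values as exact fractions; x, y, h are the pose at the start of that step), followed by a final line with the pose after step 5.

0 32/13 160/49 2864/637 80/49 -3 -4 N
1 16/5 80/61 888/305 40/61 -3 -3 E
2 32/29 160/153 7088/4437 80/153 -2 -3 S
3 1 2 5/2 1 -2 -4 W
4 32/13 160/49 2864/637 80/49 -3 -4 N
5 16/5 80/61 888/305 40/61 -3 -3 E
final -2 -3 S

n=0: pose=(-3,-4,N); sL=32/13, sR=160/49; mL=2864/637, mR=80/49; mL+mR=3904/637 → advance +1; mR−mL=-1824/637 → turn -1·90°
n=1: pose=(-3,-3,E); sL=16/5, sR=80/61; mL=888/305, mR=40/61; mL+mR=1088/305 → advance +1; mR−mL=-688/305 → turn -1·90°
n=2: pose=(-2,-3,S); sL=32/29, sR=160/153; mL=7088/4437, mR=80/153; mL+mR=3136/1479 → advance +1; mR−mL=-4768/4437 → turn -1·90°
n=3: pose=(-2,-4,W); sL=1, sR=2; mL=5/2, mR=1; mL+mR=7/2 → advance +1; mR−mL=-3/2 → turn -1·90°
n=4: pose=(-3,-4,N); sL=32/13, sR=160/49; mL=2864/637, mR=80/49; mL+mR=3904/637 → advance +1; mR−mL=-1824/637 → turn -1·90°
n=5: pose=(-3,-3,E); sL=16/5, sR=80/61; mL=888/305, mR=40/61; mL+mR=1088/305 → advance +1; mR−mL=-688/305 → turn -1·90°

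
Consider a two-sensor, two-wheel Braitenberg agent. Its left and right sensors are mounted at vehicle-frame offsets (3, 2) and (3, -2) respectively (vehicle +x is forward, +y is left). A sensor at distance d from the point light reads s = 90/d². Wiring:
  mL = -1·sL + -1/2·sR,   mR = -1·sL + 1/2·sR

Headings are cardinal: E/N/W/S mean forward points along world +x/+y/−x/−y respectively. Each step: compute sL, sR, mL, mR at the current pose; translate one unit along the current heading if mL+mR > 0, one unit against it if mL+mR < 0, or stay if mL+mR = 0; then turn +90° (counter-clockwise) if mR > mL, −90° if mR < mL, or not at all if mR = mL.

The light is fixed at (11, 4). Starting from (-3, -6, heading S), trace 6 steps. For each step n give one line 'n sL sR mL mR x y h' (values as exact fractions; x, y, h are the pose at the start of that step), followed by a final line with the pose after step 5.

n=0: pose=(-3,-6,S); sL=90/313, sR=18/85; mL=-10467/26605, mR=-4833/26605; mL+mR=-180/313 → advance -1; mR−mL=18/85 → turn +1·90°
n=1: pose=(-3,-5,E); sL=9/17, sR=45/121; mL=-2943/4114, mR=-1413/4114; mL+mR=-18/17 → advance -1; mR−mL=45/121 → turn +1·90°
n=2: pose=(-4,-5,N); sL=18/65, sR=18/41; mL=-1323/2665, mR=-153/2665; mL+mR=-36/65 → advance -1; mR−mL=18/41 → turn +1·90°
n=3: pose=(-4,-6,W); sL=5/26, sR=45/194; mL=-1555/5044, mR=-385/5044; mL+mR=-5/13 → advance -1; mR−mL=45/194 → turn +1·90°
n=4: pose=(-3,-6,S); sL=90/313, sR=18/85; mL=-10467/26605, mR=-4833/26605; mL+mR=-180/313 → advance -1; mR−mL=18/85 → turn +1·90°
n=5: pose=(-3,-5,E); sL=9/17, sR=45/121; mL=-2943/4114, mR=-1413/4114; mL+mR=-18/17 → advance -1; mR−mL=45/121 → turn +1·90°

0 90/313 18/85 -10467/26605 -4833/26605 -3 -6 S
1 9/17 45/121 -2943/4114 -1413/4114 -3 -5 E
2 18/65 18/41 -1323/2665 -153/2665 -4 -5 N
3 5/26 45/194 -1555/5044 -385/5044 -4 -6 W
4 90/313 18/85 -10467/26605 -4833/26605 -3 -6 S
5 9/17 45/121 -2943/4114 -1413/4114 -3 -5 E
final -4 -5 N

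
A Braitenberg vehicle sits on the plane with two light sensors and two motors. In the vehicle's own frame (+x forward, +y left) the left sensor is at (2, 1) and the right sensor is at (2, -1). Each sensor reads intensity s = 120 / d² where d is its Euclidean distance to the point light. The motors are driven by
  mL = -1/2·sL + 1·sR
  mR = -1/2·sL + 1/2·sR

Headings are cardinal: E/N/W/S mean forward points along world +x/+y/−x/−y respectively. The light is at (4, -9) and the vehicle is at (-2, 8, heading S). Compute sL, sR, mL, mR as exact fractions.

12/25 60/137 678/3425 -72/3425

left sensor world pos  = (-1, 6); dL² = 250
right sensor world pos = (-3, 6); dR² = 274
sL = 120/250 = 12/25
sR = 120/274 = 60/137
mL = -1/2·sL + 1·sR = 678/3425
mR = -1/2·sL + 1/2·sR = -72/3425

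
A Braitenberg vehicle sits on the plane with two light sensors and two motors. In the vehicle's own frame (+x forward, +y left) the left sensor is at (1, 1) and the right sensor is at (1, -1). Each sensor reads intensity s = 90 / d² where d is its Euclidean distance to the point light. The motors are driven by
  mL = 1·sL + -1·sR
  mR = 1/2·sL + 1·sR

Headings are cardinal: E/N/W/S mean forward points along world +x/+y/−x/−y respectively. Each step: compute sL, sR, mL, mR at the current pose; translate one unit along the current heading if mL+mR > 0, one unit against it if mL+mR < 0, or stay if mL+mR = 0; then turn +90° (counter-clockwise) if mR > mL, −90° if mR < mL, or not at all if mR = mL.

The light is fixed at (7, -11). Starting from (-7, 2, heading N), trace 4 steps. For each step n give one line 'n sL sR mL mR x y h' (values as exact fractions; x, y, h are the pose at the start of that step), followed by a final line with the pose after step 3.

0 90/421 18/73 -1008/30733 10863/30733 -7 2 N
1 45/197 1/5 28/985 619/1970 -7 3 W
2 18/73 18/85 216/6205 2079/6205 -8 3 S
3 45/196 9/34 -117/3332 2529/6664 -8 2 E
final -7 2 N

n=0: pose=(-7,2,N); sL=90/421, sR=18/73; mL=-1008/30733, mR=10863/30733; mL+mR=135/421 → advance +1; mR−mL=11871/30733 → turn +1·90°
n=1: pose=(-7,3,W); sL=45/197, sR=1/5; mL=28/985, mR=619/1970; mL+mR=135/394 → advance +1; mR−mL=563/1970 → turn +1·90°
n=2: pose=(-8,3,S); sL=18/73, sR=18/85; mL=216/6205, mR=2079/6205; mL+mR=27/73 → advance +1; mR−mL=1863/6205 → turn +1·90°
n=3: pose=(-8,2,E); sL=45/196, sR=9/34; mL=-117/3332, mR=2529/6664; mL+mR=135/392 → advance +1; mR−mL=2763/6664 → turn +1·90°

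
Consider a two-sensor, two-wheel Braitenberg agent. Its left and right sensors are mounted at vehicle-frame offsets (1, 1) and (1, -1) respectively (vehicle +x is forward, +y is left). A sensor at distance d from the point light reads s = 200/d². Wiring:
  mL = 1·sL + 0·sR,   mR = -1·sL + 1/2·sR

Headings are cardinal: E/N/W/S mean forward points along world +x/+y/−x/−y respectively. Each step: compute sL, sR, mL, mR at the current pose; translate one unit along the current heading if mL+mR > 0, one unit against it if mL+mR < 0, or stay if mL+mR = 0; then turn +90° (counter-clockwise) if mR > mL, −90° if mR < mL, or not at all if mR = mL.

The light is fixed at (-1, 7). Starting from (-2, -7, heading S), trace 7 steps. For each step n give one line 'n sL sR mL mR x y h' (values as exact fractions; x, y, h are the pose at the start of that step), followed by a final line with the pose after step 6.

0 8/9 200/229 8/9 -932/2061 -2 -7 S
1 10/13 1 10/13 -7/26 -2 -8 W
2 40/41 200/197 40/41 -3780/8077 -3 -8 N
3 20/17 100/113 20/17 -1410/1921 -3 -7 E
4 8/9 200/229 8/9 -932/2061 -2 -7 S
5 10/13 1 10/13 -7/26 -2 -8 W
6 40/41 200/197 40/41 -3780/8077 -3 -8 N
final -3 -7 E

n=0: pose=(-2,-7,S); sL=8/9, sR=200/229; mL=8/9, mR=-932/2061; mL+mR=100/229 → advance +1; mR−mL=-2764/2061 → turn -1·90°
n=1: pose=(-2,-8,W); sL=10/13, sR=1; mL=10/13, mR=-7/26; mL+mR=1/2 → advance +1; mR−mL=-27/26 → turn -1·90°
n=2: pose=(-3,-8,N); sL=40/41, sR=200/197; mL=40/41, mR=-3780/8077; mL+mR=100/197 → advance +1; mR−mL=-11660/8077 → turn -1·90°
n=3: pose=(-3,-7,E); sL=20/17, sR=100/113; mL=20/17, mR=-1410/1921; mL+mR=50/113 → advance +1; mR−mL=-3670/1921 → turn -1·90°
n=4: pose=(-2,-7,S); sL=8/9, sR=200/229; mL=8/9, mR=-932/2061; mL+mR=100/229 → advance +1; mR−mL=-2764/2061 → turn -1·90°
n=5: pose=(-2,-8,W); sL=10/13, sR=1; mL=10/13, mR=-7/26; mL+mR=1/2 → advance +1; mR−mL=-27/26 → turn -1·90°
n=6: pose=(-3,-8,N); sL=40/41, sR=200/197; mL=40/41, mR=-3780/8077; mL+mR=100/197 → advance +1; mR−mL=-11660/8077 → turn -1·90°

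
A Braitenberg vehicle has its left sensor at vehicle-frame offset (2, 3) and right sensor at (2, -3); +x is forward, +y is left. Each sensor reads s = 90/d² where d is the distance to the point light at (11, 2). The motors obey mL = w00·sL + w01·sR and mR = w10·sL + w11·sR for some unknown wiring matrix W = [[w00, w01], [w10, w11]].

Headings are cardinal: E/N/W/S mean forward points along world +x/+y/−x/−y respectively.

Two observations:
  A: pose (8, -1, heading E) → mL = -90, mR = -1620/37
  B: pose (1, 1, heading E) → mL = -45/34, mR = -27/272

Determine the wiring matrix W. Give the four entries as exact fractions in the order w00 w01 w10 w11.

-1 0 -1/2 1/2

obs A: pose=(8,-1,E) → sL=90, sR=90/37, mL=-90, mR=-1620/37
obs B: pose=(1,1,E) → sL=45/34, sR=9/8, mL=-45/34, mR=-27/272
sensor matrix S = [[90, 90/37], [45/34, 9/8]]; det S = 246645/2516
solve [mL_A; mL_B] = S·[w00; w01] and [mR_A; mR_B] = S·[w10; w11]:
  w00 = -1, w01 = 0, w10 = -1/2, w11 = 1/2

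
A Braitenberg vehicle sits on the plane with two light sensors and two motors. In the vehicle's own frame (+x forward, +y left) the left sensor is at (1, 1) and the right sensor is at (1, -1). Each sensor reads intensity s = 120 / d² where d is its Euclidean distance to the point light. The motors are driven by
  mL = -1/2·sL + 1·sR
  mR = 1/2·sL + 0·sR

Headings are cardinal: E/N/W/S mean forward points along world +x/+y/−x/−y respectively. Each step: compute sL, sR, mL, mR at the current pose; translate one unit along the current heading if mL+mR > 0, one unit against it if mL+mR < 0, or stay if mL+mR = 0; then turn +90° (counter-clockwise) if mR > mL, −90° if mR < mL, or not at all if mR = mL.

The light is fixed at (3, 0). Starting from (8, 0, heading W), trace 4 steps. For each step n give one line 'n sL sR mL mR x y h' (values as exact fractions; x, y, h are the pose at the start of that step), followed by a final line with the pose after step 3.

0 120/17 120/17 60/17 60/17 8 0 W
1 12 12 6 6 7 0 W
2 24 24 12 12 6 0 W
3 60 60 30 30 5 0 W
final 4 0 W

n=0: pose=(8,0,W); sL=120/17, sR=120/17; mL=60/17, mR=60/17; mL+mR=120/17 → advance +1; mR−mL=0 → turn +0·90°
n=1: pose=(7,0,W); sL=12, sR=12; mL=6, mR=6; mL+mR=12 → advance +1; mR−mL=0 → turn +0·90°
n=2: pose=(6,0,W); sL=24, sR=24; mL=12, mR=12; mL+mR=24 → advance +1; mR−mL=0 → turn +0·90°
n=3: pose=(5,0,W); sL=60, sR=60; mL=30, mR=30; mL+mR=60 → advance +1; mR−mL=0 → turn +0·90°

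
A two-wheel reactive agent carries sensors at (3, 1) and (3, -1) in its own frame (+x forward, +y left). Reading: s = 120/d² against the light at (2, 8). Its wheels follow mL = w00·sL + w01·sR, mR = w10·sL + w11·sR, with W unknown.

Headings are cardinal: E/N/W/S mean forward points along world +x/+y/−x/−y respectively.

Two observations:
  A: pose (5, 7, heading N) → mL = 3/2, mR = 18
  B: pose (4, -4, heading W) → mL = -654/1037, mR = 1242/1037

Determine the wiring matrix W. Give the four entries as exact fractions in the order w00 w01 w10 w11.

obs A: pose=(5,7,N) → sL=15, sR=6, mL=3/2, mR=18
obs B: pose=(4,-4,W) → sL=12/17, sR=60/61, mL=-654/1037, mR=1242/1037
sensor matrix S = [[15, 6], [12/17, 60/61]]; det S = 10908/1037
solve [mL_A; mL_B] = S·[w00; w01] and [mR_A; mR_B] = S·[w10; w11]:
  w00 = 1/2, w01 = -1, w10 = 1, w11 = 1/2

1/2 -1 1 1/2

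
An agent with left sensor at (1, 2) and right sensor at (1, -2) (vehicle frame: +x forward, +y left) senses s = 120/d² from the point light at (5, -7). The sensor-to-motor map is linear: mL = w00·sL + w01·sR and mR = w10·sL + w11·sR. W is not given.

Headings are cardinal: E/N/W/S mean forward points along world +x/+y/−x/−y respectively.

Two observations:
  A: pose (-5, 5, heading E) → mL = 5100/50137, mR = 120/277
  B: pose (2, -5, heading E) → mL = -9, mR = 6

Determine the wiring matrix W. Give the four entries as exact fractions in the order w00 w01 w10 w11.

obs A: pose=(-5,5,E) → sL=120/277, sR=120/181, mL=5100/50137, mR=120/277
obs B: pose=(2,-5,E) → sL=6, sR=30, mL=-9, mR=6
sensor matrix S = [[120/277, 120/181], [6, 30]]; det S = 452160/50137
solve [mL_A; mL_B] = S·[w00; w01] and [mR_A; mR_B] = S·[w10; w11]:
  w00 = 1, w01 = -1/2, w10 = 1, w11 = 0

1 -1/2 1 0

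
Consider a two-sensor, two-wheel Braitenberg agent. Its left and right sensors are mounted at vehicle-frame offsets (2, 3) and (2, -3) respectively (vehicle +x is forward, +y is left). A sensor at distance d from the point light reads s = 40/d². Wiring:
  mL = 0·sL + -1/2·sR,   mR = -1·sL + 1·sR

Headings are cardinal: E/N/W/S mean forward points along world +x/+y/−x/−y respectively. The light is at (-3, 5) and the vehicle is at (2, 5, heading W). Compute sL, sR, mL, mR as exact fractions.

20/9 20/9 -10/9 0

left sensor world pos  = (0, 2); dL² = 18
right sensor world pos = (0, 8); dR² = 18
sL = 40/18 = 20/9
sR = 40/18 = 20/9
mL = 0·sL + -1/2·sR = -10/9
mR = -1·sL + 1·sR = 0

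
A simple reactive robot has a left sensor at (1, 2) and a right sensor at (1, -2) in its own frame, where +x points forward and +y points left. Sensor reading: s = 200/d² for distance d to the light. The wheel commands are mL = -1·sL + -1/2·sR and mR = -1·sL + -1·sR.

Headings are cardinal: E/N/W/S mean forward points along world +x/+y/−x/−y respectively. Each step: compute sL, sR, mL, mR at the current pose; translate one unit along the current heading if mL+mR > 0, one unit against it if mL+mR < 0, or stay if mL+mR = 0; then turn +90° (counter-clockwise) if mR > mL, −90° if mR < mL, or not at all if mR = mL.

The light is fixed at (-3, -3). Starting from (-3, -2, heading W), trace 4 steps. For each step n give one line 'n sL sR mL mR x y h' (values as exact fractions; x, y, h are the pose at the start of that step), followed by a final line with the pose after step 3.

n=0: pose=(-3,-2,W); sL=100, sR=20; mL=-110, mR=-120; mL+mR=-230 → advance -1; mR−mL=-10 → turn -1·90°
n=1: pose=(-2,-2,N); sL=40, sR=200/13; mL=-620/13, mR=-720/13; mL+mR=-1340/13 → advance -1; mR−mL=-100/13 → turn -1·90°
n=2: pose=(-2,-3,E); sL=25, sR=25; mL=-75/2, mR=-50; mL+mR=-175/2 → advance -1; mR−mL=-25/2 → turn -1·90°
n=3: pose=(-3,-3,S); sL=40, sR=40; mL=-60, mR=-80; mL+mR=-140 → advance -1; mR−mL=-20 → turn -1·90°

0 100 20 -110 -120 -3 -2 W
1 40 200/13 -620/13 -720/13 -2 -2 N
2 25 25 -75/2 -50 -2 -3 E
3 40 40 -60 -80 -3 -3 S
final -3 -2 W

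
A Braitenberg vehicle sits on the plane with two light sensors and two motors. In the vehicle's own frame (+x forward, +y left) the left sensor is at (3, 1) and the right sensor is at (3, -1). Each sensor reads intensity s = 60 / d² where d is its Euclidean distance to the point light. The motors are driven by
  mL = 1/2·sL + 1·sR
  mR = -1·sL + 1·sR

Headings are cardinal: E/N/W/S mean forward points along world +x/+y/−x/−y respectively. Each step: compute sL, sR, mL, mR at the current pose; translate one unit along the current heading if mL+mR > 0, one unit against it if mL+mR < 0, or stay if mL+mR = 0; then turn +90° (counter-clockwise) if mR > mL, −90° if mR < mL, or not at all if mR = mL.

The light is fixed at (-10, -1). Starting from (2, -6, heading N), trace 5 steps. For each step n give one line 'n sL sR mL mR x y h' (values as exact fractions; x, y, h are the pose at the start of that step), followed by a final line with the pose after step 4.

n=0: pose=(2,-6,N); sL=12/25, sR=60/173; mL=2538/4325, mR=-576/4325; mL+mR=1962/4325 → advance +1; mR−mL=-18/25 → turn -1·90°
n=1: pose=(2,-5,E); sL=10/39, sR=6/25; mL=359/975, mR=-16/975; mL+mR=343/975 → advance +1; mR−mL=-5/13 → turn -1·90°
n=2: pose=(3,-5,S); sL=12/49, sR=60/193; mL=4098/9457, mR=624/9457; mL+mR=4722/9457 → advance +1; mR−mL=-18/49 → turn -1·90°
n=3: pose=(3,-6,W); sL=15/34, sR=15/29; mL=1455/1972, mR=75/986; mL+mR=1605/1972 → advance +1; mR−mL=-45/68 → turn -1·90°
n=4: pose=(2,-6,N); sL=12/25, sR=60/173; mL=2538/4325, mR=-576/4325; mL+mR=1962/4325 → advance +1; mR−mL=-18/25 → turn -1·90°

0 12/25 60/173 2538/4325 -576/4325 2 -6 N
1 10/39 6/25 359/975 -16/975 2 -5 E
2 12/49 60/193 4098/9457 624/9457 3 -5 S
3 15/34 15/29 1455/1972 75/986 3 -6 W
4 12/25 60/173 2538/4325 -576/4325 2 -6 N
final 2 -5 E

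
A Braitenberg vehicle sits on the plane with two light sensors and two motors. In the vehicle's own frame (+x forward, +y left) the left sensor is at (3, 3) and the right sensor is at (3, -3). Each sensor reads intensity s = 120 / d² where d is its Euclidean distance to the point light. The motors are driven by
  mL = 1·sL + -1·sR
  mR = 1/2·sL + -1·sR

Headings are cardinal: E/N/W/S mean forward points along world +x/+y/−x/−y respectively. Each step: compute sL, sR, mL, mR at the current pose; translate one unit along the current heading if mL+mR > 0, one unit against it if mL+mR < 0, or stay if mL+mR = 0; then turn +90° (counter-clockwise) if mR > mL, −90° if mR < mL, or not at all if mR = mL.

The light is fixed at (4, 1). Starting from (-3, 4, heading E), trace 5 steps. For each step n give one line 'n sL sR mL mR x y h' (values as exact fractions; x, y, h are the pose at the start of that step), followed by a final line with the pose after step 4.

0 30/13 15/2 -135/26 -165/26 -3 4 E
1 24/5 120/121 2304/605 852/605 -4 4 S
2 60/61 60/73 720/4453 -1470/4453 -4 3 W
3 24/25 120/41 -2016/1025 -2508/1025 -3 3 N
4 15/4 6 -9/4 -33/8 -3 2 E
final -4 2 S

n=0: pose=(-3,4,E); sL=30/13, sR=15/2; mL=-135/26, mR=-165/26; mL+mR=-150/13 → advance -1; mR−mL=-15/13 → turn -1·90°
n=1: pose=(-4,4,S); sL=24/5, sR=120/121; mL=2304/605, mR=852/605; mL+mR=3156/605 → advance +1; mR−mL=-12/5 → turn -1·90°
n=2: pose=(-4,3,W); sL=60/61, sR=60/73; mL=720/4453, mR=-1470/4453; mL+mR=-750/4453 → advance -1; mR−mL=-30/61 → turn -1·90°
n=3: pose=(-3,3,N); sL=24/25, sR=120/41; mL=-2016/1025, mR=-2508/1025; mL+mR=-4524/1025 → advance -1; mR−mL=-12/25 → turn -1·90°
n=4: pose=(-3,2,E); sL=15/4, sR=6; mL=-9/4, mR=-33/8; mL+mR=-51/8 → advance -1; mR−mL=-15/8 → turn -1·90°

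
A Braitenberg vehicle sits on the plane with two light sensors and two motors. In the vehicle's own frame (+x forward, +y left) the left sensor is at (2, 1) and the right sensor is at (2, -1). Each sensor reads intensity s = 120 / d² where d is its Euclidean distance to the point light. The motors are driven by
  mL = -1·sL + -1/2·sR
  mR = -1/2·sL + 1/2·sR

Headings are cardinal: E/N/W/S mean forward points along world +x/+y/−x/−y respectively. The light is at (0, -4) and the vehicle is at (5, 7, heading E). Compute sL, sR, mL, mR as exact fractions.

left sensor world pos  = (7, 8); dL² = 193
right sensor world pos = (7, 6); dR² = 149
sL = 120/193 = 120/193
sR = 120/149 = 120/149
mL = -1·sL + -1/2·sR = -29460/28757
mR = -1/2·sL + 1/2·sR = 2640/28757

120/193 120/149 -29460/28757 2640/28757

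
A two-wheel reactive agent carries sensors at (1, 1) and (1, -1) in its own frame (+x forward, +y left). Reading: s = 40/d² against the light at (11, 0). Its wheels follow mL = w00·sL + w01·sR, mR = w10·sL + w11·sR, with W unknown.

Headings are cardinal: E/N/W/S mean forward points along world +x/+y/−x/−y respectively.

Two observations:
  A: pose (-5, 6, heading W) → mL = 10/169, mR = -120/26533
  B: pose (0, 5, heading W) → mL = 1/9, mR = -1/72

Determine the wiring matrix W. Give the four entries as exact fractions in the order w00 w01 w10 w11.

0 1/2 -1/2 1/2

obs A: pose=(-5,6,W) → sL=20/157, sR=20/169, mL=10/169, mR=-120/26533
obs B: pose=(0,5,W) → sL=1/4, sR=2/9, mL=1/9, mR=-1/72
sensor matrix S = [[20/157, 20/169], [1/4, 2/9]]; det S = -305/238797
solve [mL_A; mL_B] = S·[w00; w01] and [mR_A; mR_B] = S·[w10; w11]:
  w00 = 0, w01 = 1/2, w10 = -1/2, w11 = 1/2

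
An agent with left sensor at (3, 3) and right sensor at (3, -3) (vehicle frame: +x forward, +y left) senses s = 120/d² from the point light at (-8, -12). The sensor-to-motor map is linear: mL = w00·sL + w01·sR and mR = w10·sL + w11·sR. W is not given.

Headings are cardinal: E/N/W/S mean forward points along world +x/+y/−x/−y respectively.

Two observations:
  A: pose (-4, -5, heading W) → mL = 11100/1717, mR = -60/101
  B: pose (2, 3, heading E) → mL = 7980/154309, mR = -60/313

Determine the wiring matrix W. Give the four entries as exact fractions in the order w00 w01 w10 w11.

obs A: pose=(-4,-5,W) → sL=120/17, sR=120/101, mL=11100/1717, mR=-60/101
obs B: pose=(2,3,E) → sL=120/493, sR=120/313, mL=7980/154309, mR=-60/313
sensor matrix S = [[120/17, 120/101], [120/493, 120/313]]; det S = 37670400/15585209
solve [mL_A; mL_B] = S·[w00; w01] and [mR_A; mR_B] = S·[w10; w11]:
  w00 = 1, w01 = -1/2, w10 = 0, w11 = -1/2

1 -1/2 0 -1/2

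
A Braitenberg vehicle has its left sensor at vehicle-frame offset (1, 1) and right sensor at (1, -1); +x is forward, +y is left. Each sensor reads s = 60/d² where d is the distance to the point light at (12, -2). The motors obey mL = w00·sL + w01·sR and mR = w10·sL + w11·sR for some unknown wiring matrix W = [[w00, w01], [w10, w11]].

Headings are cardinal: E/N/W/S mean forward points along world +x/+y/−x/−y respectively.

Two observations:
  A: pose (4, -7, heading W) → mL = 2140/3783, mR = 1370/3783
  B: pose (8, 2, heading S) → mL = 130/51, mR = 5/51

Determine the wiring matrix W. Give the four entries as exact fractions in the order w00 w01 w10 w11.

obs A: pose=(4,-7,W) → sL=20/39, sR=60/97, mL=2140/3783, mR=1370/3783
obs B: pose=(8,2,S) → sL=10/3, sR=30/17, mL=130/51, mR=5/51
sensor matrix S = [[20/39, 60/97], [10/3, 30/17]]; det S = -24800/21437
solve [mL_A; mL_B] = S·[w00; w01] and [mR_A; mR_B] = S·[w10; w11]:
  w00 = 1/2, w01 = 1/2, w10 = -1/2, w11 = 1

1/2 1/2 -1/2 1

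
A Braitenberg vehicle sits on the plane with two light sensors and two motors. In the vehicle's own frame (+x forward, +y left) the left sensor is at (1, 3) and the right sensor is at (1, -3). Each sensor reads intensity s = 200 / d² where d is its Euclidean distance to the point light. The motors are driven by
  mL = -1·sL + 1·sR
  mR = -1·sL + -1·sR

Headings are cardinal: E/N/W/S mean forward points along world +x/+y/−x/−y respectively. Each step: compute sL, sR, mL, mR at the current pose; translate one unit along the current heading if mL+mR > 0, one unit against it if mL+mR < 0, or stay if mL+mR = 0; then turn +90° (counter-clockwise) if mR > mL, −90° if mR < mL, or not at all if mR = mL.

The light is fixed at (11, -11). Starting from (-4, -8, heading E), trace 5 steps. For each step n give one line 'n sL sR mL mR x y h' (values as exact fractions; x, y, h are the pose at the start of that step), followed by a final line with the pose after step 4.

n=0: pose=(-4,-8,E); sL=25/29, sR=50/49; mL=225/1421, mR=-2675/1421; mL+mR=-50/29 → advance -1; mR−mL=-100/49 → turn -1·90°
n=1: pose=(-5,-8,S); sL=200/173, sR=40/73; mL=-7680/12629, mR=-21520/12629; mL+mR=-400/173 → advance -1; mR−mL=-80/73 → turn -1·90°
n=2: pose=(-5,-7,W); sL=20/29, sR=100/169; mL=-480/4901, mR=-6280/4901; mL+mR=-40/29 → advance -1; mR−mL=-200/169 → turn -1·90°
n=3: pose=(-4,-7,N); sL=200/349, sR=200/169; mL=36000/58981, mR=-103600/58981; mL+mR=-400/349 → advance -1; mR−mL=-400/169 → turn -1·90°
n=4: pose=(-4,-8,E); sL=25/29, sR=50/49; mL=225/1421, mR=-2675/1421; mL+mR=-50/29 → advance -1; mR−mL=-100/49 → turn -1·90°

0 25/29 50/49 225/1421 -2675/1421 -4 -8 E
1 200/173 40/73 -7680/12629 -21520/12629 -5 -8 S
2 20/29 100/169 -480/4901 -6280/4901 -5 -7 W
3 200/349 200/169 36000/58981 -103600/58981 -4 -7 N
4 25/29 50/49 225/1421 -2675/1421 -4 -8 E
final -5 -8 S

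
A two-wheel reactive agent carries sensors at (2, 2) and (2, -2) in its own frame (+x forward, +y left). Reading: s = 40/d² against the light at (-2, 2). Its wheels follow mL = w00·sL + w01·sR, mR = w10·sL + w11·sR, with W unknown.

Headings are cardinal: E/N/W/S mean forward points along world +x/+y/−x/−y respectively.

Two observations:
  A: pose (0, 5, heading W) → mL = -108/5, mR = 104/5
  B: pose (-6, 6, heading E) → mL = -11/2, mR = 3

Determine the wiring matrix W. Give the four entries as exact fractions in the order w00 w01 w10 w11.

-1/2 -1 1/2 1/2

obs A: pose=(0,5,W) → sL=40, sR=8/5, mL=-108/5, mR=104/5
obs B: pose=(-6,6,E) → sL=1, sR=5, mL=-11/2, mR=3
sensor matrix S = [[40, 8/5], [1, 5]]; det S = 992/5
solve [mL_A; mL_B] = S·[w00; w01] and [mR_A; mR_B] = S·[w10; w11]:
  w00 = -1/2, w01 = -1, w10 = 1/2, w11 = 1/2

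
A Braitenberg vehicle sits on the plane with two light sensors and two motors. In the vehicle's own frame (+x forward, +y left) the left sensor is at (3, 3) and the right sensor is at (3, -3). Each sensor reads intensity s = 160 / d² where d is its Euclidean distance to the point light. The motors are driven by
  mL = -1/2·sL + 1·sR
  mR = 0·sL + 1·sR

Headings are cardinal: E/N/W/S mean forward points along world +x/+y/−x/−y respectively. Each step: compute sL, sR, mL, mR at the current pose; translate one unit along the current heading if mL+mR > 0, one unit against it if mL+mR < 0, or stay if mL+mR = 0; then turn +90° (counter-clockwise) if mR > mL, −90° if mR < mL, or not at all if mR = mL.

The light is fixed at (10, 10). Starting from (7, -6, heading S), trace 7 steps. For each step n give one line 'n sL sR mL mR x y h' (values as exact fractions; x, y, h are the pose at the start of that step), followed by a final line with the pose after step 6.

n=0: pose=(7,-6,S); sL=160/361, sR=160/397; mL=26000/143317, mR=160/397; mL+mR=83760/143317 → advance +1; mR−mL=80/361 → turn +1·90°
n=1: pose=(7,-7,E); sL=40/49, sR=2/5; mL=-2/245, mR=2/5; mL+mR=96/245 → advance +1; mR−mL=20/49 → turn +1·90°
n=2: pose=(8,-7,N); sL=160/221, sR=160/197; mL=19600/43537, mR=160/197; mL+mR=54960/43537 → advance +1; mR−mL=80/221 → turn +1·90°
n=3: pose=(8,-6,W); sL=80/193, sR=80/97; mL=11560/18721, mR=80/97; mL+mR=27000/18721 → advance +1; mR−mL=40/193 → turn +1·90°
n=4: pose=(7,-6,S); sL=160/361, sR=160/397; mL=26000/143317, mR=160/397; mL+mR=83760/143317 → advance +1; mR−mL=80/361 → turn +1·90°
n=5: pose=(7,-7,E); sL=40/49, sR=2/5; mL=-2/245, mR=2/5; mL+mR=96/245 → advance +1; mR−mL=20/49 → turn +1·90°
n=6: pose=(8,-7,N); sL=160/221, sR=160/197; mL=19600/43537, mR=160/197; mL+mR=54960/43537 → advance +1; mR−mL=80/221 → turn +1·90°

0 160/361 160/397 26000/143317 160/397 7 -6 S
1 40/49 2/5 -2/245 2/5 7 -7 E
2 160/221 160/197 19600/43537 160/197 8 -7 N
3 80/193 80/97 11560/18721 80/97 8 -6 W
4 160/361 160/397 26000/143317 160/397 7 -6 S
5 40/49 2/5 -2/245 2/5 7 -7 E
6 160/221 160/197 19600/43537 160/197 8 -7 N
final 8 -6 W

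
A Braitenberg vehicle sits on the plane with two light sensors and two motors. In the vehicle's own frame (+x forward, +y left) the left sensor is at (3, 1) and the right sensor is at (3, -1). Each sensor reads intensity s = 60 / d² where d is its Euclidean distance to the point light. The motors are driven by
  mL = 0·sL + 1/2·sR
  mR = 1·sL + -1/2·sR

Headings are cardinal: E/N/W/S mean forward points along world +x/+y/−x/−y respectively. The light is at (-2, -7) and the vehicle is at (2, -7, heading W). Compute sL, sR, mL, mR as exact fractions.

left sensor world pos  = (-1, -8); dL² = 2
right sensor world pos = (-1, -6); dR² = 2
sL = 60/2 = 30
sR = 60/2 = 30
mL = 0·sL + 1/2·sR = 15
mR = 1·sL + -1/2·sR = 15

30 30 15 15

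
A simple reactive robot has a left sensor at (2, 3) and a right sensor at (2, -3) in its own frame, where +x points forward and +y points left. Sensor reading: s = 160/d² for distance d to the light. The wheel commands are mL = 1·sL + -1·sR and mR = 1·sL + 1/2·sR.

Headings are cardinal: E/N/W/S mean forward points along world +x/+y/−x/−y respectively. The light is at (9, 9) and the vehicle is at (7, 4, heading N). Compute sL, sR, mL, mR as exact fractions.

left sensor world pos  = (4, 6); dL² = 34
right sensor world pos = (10, 6); dR² = 10
sL = 160/34 = 80/17
sR = 160/10 = 16
mL = 1·sL + -1·sR = -192/17
mR = 1·sL + 1/2·sR = 216/17

80/17 16 -192/17 216/17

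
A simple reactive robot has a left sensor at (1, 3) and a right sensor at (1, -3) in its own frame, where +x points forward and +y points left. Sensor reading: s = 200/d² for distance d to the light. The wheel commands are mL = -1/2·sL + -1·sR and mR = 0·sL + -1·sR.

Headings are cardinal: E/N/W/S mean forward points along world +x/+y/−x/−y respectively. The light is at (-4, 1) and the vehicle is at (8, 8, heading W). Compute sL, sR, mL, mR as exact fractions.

left sensor world pos  = (7, 5); dL² = 137
right sensor world pos = (7, 11); dR² = 221
sL = 200/137 = 200/137
sR = 200/221 = 200/221
mL = -1/2·sL + -1·sR = -49500/30277
mR = 0·sL + -1·sR = -200/221

200/137 200/221 -49500/30277 -200/221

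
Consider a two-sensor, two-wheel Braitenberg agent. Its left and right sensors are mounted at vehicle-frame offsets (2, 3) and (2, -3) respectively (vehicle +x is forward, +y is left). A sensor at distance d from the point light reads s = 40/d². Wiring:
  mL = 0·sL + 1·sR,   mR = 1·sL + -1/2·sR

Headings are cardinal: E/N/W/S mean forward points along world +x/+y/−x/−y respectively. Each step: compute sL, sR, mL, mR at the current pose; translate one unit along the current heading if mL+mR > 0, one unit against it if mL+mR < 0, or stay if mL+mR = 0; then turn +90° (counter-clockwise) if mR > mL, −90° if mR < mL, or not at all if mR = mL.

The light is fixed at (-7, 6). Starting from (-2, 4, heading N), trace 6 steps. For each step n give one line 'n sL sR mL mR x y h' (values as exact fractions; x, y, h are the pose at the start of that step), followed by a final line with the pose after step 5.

n=0: pose=(-2,4,N); sL=10, sR=5/8; mL=5/8, mR=155/16; mL+mR=165/16 → advance +1; mR−mL=145/16 → turn +1·90°
n=1: pose=(-2,5,W); sL=8/5, sR=40/13; mL=40/13, mR=4/65; mL+mR=204/65 → advance +1; mR−mL=-196/65 → turn -1·90°
n=2: pose=(-3,5,N); sL=20, sR=4/5; mL=4/5, mR=98/5; mL+mR=102/5 → advance +1; mR−mL=94/5 → turn +1·90°
n=3: pose=(-3,6,W); sL=40/13, sR=40/13; mL=40/13, mR=20/13; mL+mR=60/13 → advance +1; mR−mL=-20/13 → turn -1·90°
n=4: pose=(-4,6,N); sL=10, sR=1; mL=1, mR=19/2; mL+mR=21/2 → advance +1; mR−mL=17/2 → turn +1·90°
n=5: pose=(-4,7,W); sL=8, sR=40/17; mL=40/17, mR=116/17; mL+mR=156/17 → advance +1; mR−mL=76/17 → turn +1·90°

0 10 5/8 5/8 155/16 -2 4 N
1 8/5 40/13 40/13 4/65 -2 5 W
2 20 4/5 4/5 98/5 -3 5 N
3 40/13 40/13 40/13 20/13 -3 6 W
4 10 1 1 19/2 -4 6 N
5 8 40/17 40/17 116/17 -4 7 W
final -5 7 S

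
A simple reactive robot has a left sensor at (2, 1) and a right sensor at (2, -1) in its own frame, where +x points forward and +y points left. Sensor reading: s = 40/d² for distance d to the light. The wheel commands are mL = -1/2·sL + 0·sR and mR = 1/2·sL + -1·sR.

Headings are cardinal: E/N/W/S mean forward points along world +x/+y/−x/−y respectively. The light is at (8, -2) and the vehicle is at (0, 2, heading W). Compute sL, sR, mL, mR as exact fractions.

40/109 8/25 -20/109 -372/2725

left sensor world pos  = (-2, 1); dL² = 109
right sensor world pos = (-2, 3); dR² = 125
sL = 40/109 = 40/109
sR = 40/125 = 8/25
mL = -1/2·sL + 0·sR = -20/109
mR = 1/2·sL + -1·sR = -372/2725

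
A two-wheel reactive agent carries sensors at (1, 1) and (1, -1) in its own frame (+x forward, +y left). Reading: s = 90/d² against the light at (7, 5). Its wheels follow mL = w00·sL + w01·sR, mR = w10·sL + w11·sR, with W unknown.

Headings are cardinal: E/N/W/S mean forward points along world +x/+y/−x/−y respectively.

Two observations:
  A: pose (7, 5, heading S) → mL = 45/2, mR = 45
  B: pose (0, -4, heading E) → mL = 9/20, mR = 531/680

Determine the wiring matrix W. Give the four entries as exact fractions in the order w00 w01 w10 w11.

obs A: pose=(7,5,S) → sL=45, sR=45, mL=45/2, mR=45
obs B: pose=(0,-4,E) → sL=9/10, sR=45/68, mL=9/20, mR=531/680
sensor matrix S = [[45, 45], [9/10, 45/68]]; det S = -729/68
solve [mL_A; mL_B] = S·[w00; w01] and [mR_A; mR_B] = S·[w10; w11]:
  w00 = 1/2, w01 = 0, w10 = 1/2, w11 = 1/2

1/2 0 1/2 1/2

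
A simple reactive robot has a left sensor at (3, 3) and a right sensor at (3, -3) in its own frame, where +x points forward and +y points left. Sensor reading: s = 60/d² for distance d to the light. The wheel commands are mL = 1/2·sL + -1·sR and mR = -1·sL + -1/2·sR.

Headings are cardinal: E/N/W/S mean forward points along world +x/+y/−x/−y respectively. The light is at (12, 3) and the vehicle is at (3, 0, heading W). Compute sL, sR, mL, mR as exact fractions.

1/3 5/12 -1/4 -13/24

left sensor world pos  = (0, -3); dL² = 180
right sensor world pos = (0, 3); dR² = 144
sL = 60/180 = 1/3
sR = 60/144 = 5/12
mL = 1/2·sL + -1·sR = -1/4
mR = -1·sL + -1/2·sR = -13/24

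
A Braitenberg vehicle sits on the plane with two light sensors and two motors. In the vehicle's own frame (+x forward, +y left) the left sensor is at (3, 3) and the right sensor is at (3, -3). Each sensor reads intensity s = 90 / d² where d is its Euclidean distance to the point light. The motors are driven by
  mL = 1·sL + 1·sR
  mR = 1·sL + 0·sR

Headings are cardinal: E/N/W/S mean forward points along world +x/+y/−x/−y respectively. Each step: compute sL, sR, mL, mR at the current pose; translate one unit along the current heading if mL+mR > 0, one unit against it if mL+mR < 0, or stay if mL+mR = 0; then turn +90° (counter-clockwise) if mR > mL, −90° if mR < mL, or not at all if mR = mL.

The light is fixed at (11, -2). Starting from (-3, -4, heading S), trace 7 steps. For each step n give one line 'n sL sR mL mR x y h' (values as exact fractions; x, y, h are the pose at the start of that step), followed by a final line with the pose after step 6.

0 45/73 45/157 10350/11461 45/73 -3 -4 S
1 18/65 90/289 11052/18785 18/65 -3 -5 W
2 5/18 5/8 65/72 5/18 -4 -5 N
3 18/29 90/169 5652/4901 18/29 -4 -4 E
4 45/73 45/157 10350/11461 45/73 -3 -4 S
5 18/65 90/289 11052/18785 18/65 -3 -5 W
6 5/18 5/8 65/72 5/18 -4 -5 N
final -4 -4 E

n=0: pose=(-3,-4,S); sL=45/73, sR=45/157; mL=10350/11461, mR=45/73; mL+mR=17415/11461 → advance +1; mR−mL=-45/157 → turn -1·90°
n=1: pose=(-3,-5,W); sL=18/65, sR=90/289; mL=11052/18785, mR=18/65; mL+mR=16254/18785 → advance +1; mR−mL=-90/289 → turn -1·90°
n=2: pose=(-4,-5,N); sL=5/18, sR=5/8; mL=65/72, mR=5/18; mL+mR=85/72 → advance +1; mR−mL=-5/8 → turn -1·90°
n=3: pose=(-4,-4,E); sL=18/29, sR=90/169; mL=5652/4901, mR=18/29; mL+mR=8694/4901 → advance +1; mR−mL=-90/169 → turn -1·90°
n=4: pose=(-3,-4,S); sL=45/73, sR=45/157; mL=10350/11461, mR=45/73; mL+mR=17415/11461 → advance +1; mR−mL=-45/157 → turn -1·90°
n=5: pose=(-3,-5,W); sL=18/65, sR=90/289; mL=11052/18785, mR=18/65; mL+mR=16254/18785 → advance +1; mR−mL=-90/289 → turn -1·90°
n=6: pose=(-4,-5,N); sL=5/18, sR=5/8; mL=65/72, mR=5/18; mL+mR=85/72 → advance +1; mR−mL=-5/8 → turn -1·90°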